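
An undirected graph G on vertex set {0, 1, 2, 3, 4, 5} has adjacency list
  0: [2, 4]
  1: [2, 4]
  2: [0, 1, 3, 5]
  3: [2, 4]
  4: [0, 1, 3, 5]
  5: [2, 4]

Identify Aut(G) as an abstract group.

S_4 × S_2

The vertices split by degree into {2, 4} (degree 4) and {0, 1, 3, 5} (degree 2); every edge runs between the two parts, so G is the complete bipartite graph K_{2,4}. The parts have unequal sizes, so no automorphism swaps them; each part is permuted independently, giving S_4 × S_2 of order 4!·2! = 48.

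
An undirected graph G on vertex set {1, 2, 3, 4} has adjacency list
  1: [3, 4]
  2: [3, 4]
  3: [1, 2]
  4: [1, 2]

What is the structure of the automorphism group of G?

G is 2-regular and bipartite with parts {3, 4} and {1, 2} (each part is independent and every cross-pair is an edge), so G = K_{2,2}. Aut(K_{2,2}) is the wreath product S_2 ≀ Z_2: permute within each part, then optionally swap the parts; |Aut| = 2·(2!)² = 8.

S_2 ≀ Z_2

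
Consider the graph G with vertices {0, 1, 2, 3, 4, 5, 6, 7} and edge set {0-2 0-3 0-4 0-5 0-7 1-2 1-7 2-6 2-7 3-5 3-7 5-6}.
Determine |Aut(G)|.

Degrees alone do not determine every vertex (e.g. 1 and 6 both have degree 2), but their neighbour-degree multisets differ: N(1) has degrees [4, 4] while N(6) has degrees [3, 4]. Repeating this refinement separates all vertices, so the only automorphism is the identity.

1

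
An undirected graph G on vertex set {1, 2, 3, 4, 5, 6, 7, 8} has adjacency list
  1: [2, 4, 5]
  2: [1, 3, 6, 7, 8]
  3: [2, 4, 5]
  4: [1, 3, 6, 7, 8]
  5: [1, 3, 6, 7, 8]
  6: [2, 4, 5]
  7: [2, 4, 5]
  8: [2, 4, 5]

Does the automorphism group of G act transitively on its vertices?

Automorphisms preserve degree, but G has vertices of degree 3 and vertices of degree 5; no automorphism maps one to the other, so G is not vertex-transitive.

No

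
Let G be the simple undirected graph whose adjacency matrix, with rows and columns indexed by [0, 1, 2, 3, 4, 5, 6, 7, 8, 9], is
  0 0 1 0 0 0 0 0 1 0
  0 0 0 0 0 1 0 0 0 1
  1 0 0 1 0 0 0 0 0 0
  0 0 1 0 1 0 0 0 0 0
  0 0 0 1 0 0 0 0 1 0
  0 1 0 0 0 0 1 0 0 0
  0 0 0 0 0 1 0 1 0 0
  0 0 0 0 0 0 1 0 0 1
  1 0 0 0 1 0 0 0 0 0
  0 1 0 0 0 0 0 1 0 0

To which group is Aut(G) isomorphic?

G has two connected components, {0, 2, 3, 4, 8} and {1, 5, 6, 7, 9}; each is 2-regular, so G = C_5 ⊔ C_5. Aut of a disjoint union of two copies of C_5 is the wreath product D_5 ≀ Z_2, of order 2·10² = 200.

(D_5 × D_5) ⋊ Z_2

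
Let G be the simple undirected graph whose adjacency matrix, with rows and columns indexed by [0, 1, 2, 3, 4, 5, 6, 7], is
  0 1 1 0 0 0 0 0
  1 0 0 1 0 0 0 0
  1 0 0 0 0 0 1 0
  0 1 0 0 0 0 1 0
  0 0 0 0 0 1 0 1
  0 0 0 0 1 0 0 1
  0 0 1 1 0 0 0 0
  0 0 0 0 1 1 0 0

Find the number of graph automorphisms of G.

60

G has two connected components, {0, 1, 2, 3, 6} and {4, 5, 7}; each is 2-regular, so G = C_5 ⊔ C_3. The components are non-isomorphic (different sizes), so Aut(G) = Aut(C_5) × Aut(C_3) = D_5 × D_3 of order 10·6 = 60.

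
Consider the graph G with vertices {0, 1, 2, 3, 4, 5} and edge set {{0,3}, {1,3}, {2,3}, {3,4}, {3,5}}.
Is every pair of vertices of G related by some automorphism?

No

Vertex 3 is the only vertex of degree 5, so every automorphism fixes it; G is not vertex-transitive.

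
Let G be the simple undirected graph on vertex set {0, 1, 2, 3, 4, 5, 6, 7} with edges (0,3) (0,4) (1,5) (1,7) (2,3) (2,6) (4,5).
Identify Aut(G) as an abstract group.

The degree sequence is [2, 2, 2, 2, 2, 2, 1, 1]; the two degree-1 vertices 6 and 7 are the ends of a path, so G = P_8. The only nontrivial automorphism of a path is the end-to-end reflection, so Aut(G) ≅ Z_2.

C_2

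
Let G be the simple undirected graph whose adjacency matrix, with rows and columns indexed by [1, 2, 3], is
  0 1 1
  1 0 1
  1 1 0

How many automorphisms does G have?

Every vertex has degree 2, so G is the complete graph K_3. Every bijection on the vertex set is an automorphism of K_3; hence Aut(K_3) ≅ S_3, order 6.

6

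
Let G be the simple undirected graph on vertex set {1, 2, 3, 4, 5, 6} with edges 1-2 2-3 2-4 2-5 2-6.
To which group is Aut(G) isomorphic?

the symmetric group on 5 letters

Vertex 2 has degree 5 and every other vertex has degree 1, so G is the star K_{1,5} with centre 2. The 5 leaves are pairwise interchangeable while the centre is fixed, giving Aut(G) = S_5.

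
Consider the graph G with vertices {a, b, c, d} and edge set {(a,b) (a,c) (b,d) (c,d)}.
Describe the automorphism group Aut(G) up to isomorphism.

(S_2 × S_2) ⋊ Z_2

G is 2-regular and bipartite with parts {a, d} and {b, c} (each part is independent and every cross-pair is an edge), so G = K_{2,2}. Each part can be permuted independently (S_2 × S_2) and the two equal-size parts can also be swapped, giving (S_2 × S_2) ⋊ Z_2 of order 2·(2!)² = 8.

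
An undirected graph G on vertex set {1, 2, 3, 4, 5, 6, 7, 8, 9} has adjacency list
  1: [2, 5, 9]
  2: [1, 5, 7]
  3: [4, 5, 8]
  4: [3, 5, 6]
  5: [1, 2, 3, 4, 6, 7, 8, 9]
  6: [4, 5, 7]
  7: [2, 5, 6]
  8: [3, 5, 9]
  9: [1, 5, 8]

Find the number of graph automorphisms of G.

16

Vertex 5 is the unique vertex of degree 8; the remaining 8 vertices each have degree 3 and induce a cycle, so G is the wheel on 9 vertices with hub 5. With the hub fixed, the remaining symmetry is that of the rim cycle C_8, giving the dihedral group D_8.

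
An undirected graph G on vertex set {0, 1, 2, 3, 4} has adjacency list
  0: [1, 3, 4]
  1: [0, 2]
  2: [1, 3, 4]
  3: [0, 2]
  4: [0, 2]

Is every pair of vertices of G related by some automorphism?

Automorphisms preserve degree, but G has vertices of degree 2 and vertices of degree 3; no automorphism maps one to the other, so G is not vertex-transitive.

No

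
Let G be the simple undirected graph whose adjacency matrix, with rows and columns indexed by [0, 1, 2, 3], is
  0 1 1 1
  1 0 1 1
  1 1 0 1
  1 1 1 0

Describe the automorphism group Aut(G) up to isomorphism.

S_4

All 4 vertices are pairwise adjacent: G = K_4. Any permutation of the 4 vertices preserves K_4, so Aut(K_4) = S_4 of order 4! = 24.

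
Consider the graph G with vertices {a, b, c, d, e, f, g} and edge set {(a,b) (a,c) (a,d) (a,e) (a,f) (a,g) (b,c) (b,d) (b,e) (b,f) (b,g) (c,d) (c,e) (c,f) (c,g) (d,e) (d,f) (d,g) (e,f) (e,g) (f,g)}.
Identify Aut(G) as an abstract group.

All 7 vertices are pairwise adjacent: G = K_7. Any permutation of the 7 vertices preserves K_7, so Aut(K_7) = S_7 of order 7! = 5040.

S_7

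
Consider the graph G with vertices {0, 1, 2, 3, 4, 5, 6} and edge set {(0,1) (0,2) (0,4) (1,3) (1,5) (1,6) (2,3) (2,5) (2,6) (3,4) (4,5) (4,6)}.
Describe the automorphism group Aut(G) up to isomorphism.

The vertices split by degree into {1, 2, 4} (degree 4) and {0, 3, 5, 6} (degree 3); every edge runs between the two parts, so G is the complete bipartite graph K_{3,4}. Automorphisms preserve the bipartition setwise (since the parts differ in size) and act as S_4 × S_3 within it; |Aut| = 144.

S_4 × S_3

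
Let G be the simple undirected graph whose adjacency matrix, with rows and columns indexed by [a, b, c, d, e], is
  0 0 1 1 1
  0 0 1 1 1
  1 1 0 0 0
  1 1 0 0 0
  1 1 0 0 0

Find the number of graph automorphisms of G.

The vertices split by degree into {a, b} (degree 3) and {c, d, e} (degree 2); every edge runs between the two parts, so G is the complete bipartite graph K_{2,3}. Automorphisms preserve the bipartition setwise (since the parts differ in size) and act as S_3 × S_2 within it; |Aut| = 12.

12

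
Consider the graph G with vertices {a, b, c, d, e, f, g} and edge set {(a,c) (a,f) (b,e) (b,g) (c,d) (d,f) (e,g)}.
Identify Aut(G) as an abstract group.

D_3 × D_4

G has two connected components, {a, c, d, f} and {b, e, g}; each is 2-regular, so G = C_4 ⊔ C_3. No automorphism exchanges components of different sizes, hence Aut(G) is the direct product D_3 × D_4, order 48.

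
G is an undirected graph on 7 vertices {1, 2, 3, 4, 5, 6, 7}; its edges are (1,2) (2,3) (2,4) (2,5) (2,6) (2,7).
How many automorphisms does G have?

720

Vertex 2 has degree 6 and every other vertex has degree 1, so G is the star K_{1,6} with centre 2. The 6 leaves are pairwise interchangeable while the centre is fixed, giving Aut(G) = S_6.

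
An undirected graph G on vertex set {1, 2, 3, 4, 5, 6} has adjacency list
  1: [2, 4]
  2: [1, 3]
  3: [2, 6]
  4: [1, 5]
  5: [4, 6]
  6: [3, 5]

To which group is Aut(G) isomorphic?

the dihedral group of order 12

Every vertex has degree 2 and the graph is connected, so G is the 6-cycle C_6. The automorphisms of the 6-cycle are exactly the symmetries of a regular 6-gon: the dihedral group D_6, |D_6| = 12.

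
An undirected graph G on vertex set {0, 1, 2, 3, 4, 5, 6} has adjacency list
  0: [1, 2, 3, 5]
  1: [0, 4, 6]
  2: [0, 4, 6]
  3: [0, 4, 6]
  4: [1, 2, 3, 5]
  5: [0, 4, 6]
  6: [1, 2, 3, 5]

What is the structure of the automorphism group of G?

S_3 × S_4

The vertices split by degree into {0, 4, 6} (degree 4) and {1, 2, 3, 5} (degree 3); every edge runs between the two parts, so G is the complete bipartite graph K_{3,4}. Automorphisms preserve the bipartition setwise (since the parts differ in size) and act as S_3 × S_4 within it; |Aut| = 144.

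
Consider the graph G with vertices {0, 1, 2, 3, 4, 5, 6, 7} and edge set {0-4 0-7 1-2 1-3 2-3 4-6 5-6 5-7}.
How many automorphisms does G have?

60

G has two connected components, {0, 4, 5, 6, 7} and {1, 2, 3}; each is 2-regular, so G = C_5 ⊔ C_3. No automorphism exchanges components of different sizes, hence Aut(G) is the direct product D_3 × D_5, order 60.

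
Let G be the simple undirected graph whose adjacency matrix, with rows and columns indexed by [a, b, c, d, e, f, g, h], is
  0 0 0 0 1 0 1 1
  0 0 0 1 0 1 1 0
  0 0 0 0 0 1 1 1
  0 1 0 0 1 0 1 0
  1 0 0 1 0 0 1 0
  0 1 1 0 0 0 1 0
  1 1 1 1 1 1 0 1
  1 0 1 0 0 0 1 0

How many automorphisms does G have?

Vertex g is the unique vertex of degree 7; the remaining 7 vertices each have degree 3 and induce a cycle, so G is the wheel on 8 vertices with hub g. Every automorphism fixes the hub and acts on the rim 7-cycle, so Aut(G) ≅ Aut(C_7) = D_7 of order 14.

14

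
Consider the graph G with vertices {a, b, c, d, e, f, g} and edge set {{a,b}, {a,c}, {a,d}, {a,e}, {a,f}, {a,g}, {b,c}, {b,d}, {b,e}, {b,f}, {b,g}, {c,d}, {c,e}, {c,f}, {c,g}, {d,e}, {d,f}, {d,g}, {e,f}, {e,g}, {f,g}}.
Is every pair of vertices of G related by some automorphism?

Yes

Every vertex has degree 6, so G is the complete graph K_7. Every bijection on the vertex set is an automorphism of K_7; hence Aut(K_7) ≅ S_7, order 5040. This group acts transitively on the 7 vertices.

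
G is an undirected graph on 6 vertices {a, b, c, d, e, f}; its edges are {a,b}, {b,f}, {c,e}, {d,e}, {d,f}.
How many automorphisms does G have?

The degree sequence is [1, 2, 1, 2, 2, 2]; the two degree-1 vertices a and c are the ends of a path, so G = P_6. The only nontrivial automorphism of a path is the end-to-end reflection, so Aut(G) ≅ Z_2.

2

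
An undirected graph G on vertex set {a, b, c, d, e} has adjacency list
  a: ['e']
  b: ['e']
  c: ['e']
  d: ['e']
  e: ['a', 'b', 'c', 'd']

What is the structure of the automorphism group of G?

the symmetric group on 4 letters

Vertex e has degree 4 and every other vertex has degree 1, so G is the star K_{1,4} with centre e. Any automorphism fixes the centre and permutes the 4 leaves freely, so Aut(G) ≅ S_4 of order 4! = 24.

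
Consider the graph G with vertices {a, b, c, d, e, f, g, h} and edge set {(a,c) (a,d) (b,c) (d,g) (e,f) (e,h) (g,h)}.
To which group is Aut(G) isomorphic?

The degree sequence is [2, 1, 2, 2, 2, 1, 2, 2]; the two degree-1 vertices b and f are the ends of a path, so G = P_8. A path has exactly one nontrivial symmetry — reversal — giving Aut(G) of order 2.

Z_2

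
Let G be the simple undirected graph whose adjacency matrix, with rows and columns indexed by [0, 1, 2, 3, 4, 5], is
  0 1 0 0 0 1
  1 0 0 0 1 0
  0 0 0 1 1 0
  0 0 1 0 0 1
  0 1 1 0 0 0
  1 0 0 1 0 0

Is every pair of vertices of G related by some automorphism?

G is 2-regular and connected on 6 vertices, i.e. the cycle C_6. The automorphisms of the 6-cycle are exactly the symmetries of a regular 6-gon: the dihedral group D_6, |D_6| = 12. Under this action every vertex can be carried to every other, so G is vertex-transitive.

Yes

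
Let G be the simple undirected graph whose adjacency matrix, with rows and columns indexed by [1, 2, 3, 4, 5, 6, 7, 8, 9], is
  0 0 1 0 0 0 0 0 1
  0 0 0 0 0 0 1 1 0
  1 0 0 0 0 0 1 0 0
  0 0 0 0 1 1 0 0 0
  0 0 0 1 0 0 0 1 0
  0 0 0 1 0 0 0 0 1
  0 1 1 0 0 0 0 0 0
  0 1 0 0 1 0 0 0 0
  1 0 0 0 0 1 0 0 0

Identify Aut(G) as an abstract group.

G is 2-regular and connected on 9 vertices, i.e. the cycle C_9. The automorphisms of the 9-cycle are exactly the symmetries of a regular 9-gon: the dihedral group D_9, |D_9| = 18.

the dihedral group of order 18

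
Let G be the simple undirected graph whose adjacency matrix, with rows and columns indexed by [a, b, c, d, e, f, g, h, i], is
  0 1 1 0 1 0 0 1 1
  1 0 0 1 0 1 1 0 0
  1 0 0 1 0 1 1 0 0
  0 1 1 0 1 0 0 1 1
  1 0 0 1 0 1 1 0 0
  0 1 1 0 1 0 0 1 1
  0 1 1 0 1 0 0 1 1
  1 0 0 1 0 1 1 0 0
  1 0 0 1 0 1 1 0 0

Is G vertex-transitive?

Automorphisms preserve degree, but G has vertices of degree 4 and vertices of degree 5; no automorphism maps one to the other, so G is not vertex-transitive.

No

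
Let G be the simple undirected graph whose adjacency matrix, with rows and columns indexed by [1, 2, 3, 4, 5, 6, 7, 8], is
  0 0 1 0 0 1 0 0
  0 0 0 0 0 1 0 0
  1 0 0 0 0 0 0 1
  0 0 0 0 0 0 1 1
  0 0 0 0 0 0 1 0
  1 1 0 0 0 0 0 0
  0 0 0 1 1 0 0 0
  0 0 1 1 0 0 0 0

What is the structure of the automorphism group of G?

The degree sequence is [2, 1, 2, 2, 1, 2, 2, 2]; the two degree-1 vertices 2 and 5 are the ends of a path, so G = P_8. A path has exactly one nontrivial symmetry — reversal — giving Aut(G) of order 2.

Z_2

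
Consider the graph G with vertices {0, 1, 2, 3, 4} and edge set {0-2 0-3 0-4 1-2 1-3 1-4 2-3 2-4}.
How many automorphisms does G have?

Vertex 2 is the unique vertex of degree 4; the remaining 4 vertices each have degree 3 and induce a cycle, so G is the wheel on 5 vertices with hub 2. With the hub fixed, the remaining symmetry is that of the rim cycle C_4, giving the dihedral group D_4.

8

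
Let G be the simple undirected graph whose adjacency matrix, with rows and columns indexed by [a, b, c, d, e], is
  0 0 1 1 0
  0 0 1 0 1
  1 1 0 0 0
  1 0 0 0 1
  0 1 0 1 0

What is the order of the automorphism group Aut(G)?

Every vertex has degree 2 and the graph is connected, so G is the 5-cycle C_5. C_5 has 5 rotations and 5 reflections, so Aut(C_5) ≅ D_5 of order 10.

10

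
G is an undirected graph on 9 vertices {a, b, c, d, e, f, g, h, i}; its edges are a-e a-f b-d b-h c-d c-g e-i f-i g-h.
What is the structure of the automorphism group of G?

G has two connected components, {b, c, d, g, h} and {a, e, f, i}; each is 2-regular, so G = C_5 ⊔ C_4. No automorphism exchanges components of different sizes, hence Aut(G) is the direct product D_4 × D_5, order 80.

D_4 × D_5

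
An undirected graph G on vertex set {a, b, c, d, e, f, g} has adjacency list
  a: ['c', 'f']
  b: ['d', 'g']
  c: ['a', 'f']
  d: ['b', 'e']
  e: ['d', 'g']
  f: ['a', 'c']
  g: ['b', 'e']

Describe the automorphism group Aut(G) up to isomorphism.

G has two connected components, {b, d, e, g} and {a, c, f}; each is 2-regular, so G = C_4 ⊔ C_3. No automorphism exchanges components of different sizes, hence Aut(G) is the direct product D_4 × D_3, order 48.

D_4 × D_3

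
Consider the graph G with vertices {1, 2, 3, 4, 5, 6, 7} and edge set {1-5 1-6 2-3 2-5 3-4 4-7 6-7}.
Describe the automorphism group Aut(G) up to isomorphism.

D_7

G is 2-regular and connected on 7 vertices, i.e. the cycle C_7. The automorphisms of the 7-cycle are exactly the symmetries of a regular 7-gon: the dihedral group D_7, |D_7| = 14.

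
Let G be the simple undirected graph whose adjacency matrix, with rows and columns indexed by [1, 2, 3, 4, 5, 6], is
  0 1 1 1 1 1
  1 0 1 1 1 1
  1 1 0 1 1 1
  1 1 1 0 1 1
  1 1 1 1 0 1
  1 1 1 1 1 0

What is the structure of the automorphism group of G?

Every vertex has degree 5, so G is the complete graph K_6. Every bijection on the vertex set is an automorphism of K_6; hence Aut(K_6) ≅ S_6, order 720.

S_6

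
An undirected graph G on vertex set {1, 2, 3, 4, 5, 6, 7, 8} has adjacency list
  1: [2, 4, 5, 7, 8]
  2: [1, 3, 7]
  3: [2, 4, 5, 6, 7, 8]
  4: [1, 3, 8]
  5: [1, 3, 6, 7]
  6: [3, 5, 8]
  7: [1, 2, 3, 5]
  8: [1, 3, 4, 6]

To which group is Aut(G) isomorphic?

The degree sequence is [5, 3, 6, 3, 4, 3, 4, 4]. Checking the degree-preserving permutations of the vertex set shows that none except the identity preserves every edge, so Aut(G) is trivial.

the trivial group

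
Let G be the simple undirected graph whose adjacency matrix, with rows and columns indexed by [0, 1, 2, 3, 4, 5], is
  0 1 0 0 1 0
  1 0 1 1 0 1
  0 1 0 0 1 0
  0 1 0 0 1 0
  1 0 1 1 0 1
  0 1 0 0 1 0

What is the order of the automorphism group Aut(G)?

48

The vertices split by degree into {1, 4} (degree 4) and {0, 2, 3, 5} (degree 2); every edge runs between the two parts, so G is the complete bipartite graph K_{2,4}. Automorphisms preserve the bipartition setwise (since the parts differ in size) and act as S_2 × S_4 within it; |Aut| = 48.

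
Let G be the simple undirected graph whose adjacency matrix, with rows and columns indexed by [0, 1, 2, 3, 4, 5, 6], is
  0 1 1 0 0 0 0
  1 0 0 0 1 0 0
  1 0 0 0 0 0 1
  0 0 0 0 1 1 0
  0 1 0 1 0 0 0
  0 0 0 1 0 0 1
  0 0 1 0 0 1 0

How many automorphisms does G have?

14

Every vertex has degree 2 and the graph is connected, so G is the 7-cycle C_7. C_7 has 7 rotations and 7 reflections, so Aut(C_7) ≅ D_7 of order 14.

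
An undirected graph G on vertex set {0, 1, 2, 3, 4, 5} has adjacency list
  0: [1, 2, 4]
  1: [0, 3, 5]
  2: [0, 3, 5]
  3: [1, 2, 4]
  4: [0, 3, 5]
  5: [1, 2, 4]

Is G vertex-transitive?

Yes

G is 3-regular and bipartite with parts {0, 3, 5} and {1, 2, 4} (each part is independent and every cross-pair is an edge), so G = K_{3,3}. Each part can be permuted independently (S_3 × S_3) and the two equal-size parts can also be swapped, giving (S_3 × S_3) ⋊ Z_2 of order 2·(3!)² = 72. This group acts transitively on the 6 vertices.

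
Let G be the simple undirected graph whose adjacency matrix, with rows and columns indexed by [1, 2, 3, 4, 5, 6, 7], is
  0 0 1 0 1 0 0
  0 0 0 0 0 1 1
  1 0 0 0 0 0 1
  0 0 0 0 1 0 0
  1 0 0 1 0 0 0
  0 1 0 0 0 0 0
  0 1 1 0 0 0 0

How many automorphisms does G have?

2

The degree sequence is [2, 2, 2, 1, 2, 1, 2]; the two degree-1 vertices 4 and 6 are the ends of a path, so G = P_7. The only nontrivial automorphism of a path is the end-to-end reflection, so Aut(G) ≅ Z_2.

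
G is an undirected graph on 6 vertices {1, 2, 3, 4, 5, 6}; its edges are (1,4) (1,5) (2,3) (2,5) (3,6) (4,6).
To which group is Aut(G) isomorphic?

the dihedral group of order 12

G is 2-regular and connected on 6 vertices, i.e. the cycle C_6. C_6 has 6 rotations and 6 reflections, so Aut(C_6) ≅ D_6 of order 12.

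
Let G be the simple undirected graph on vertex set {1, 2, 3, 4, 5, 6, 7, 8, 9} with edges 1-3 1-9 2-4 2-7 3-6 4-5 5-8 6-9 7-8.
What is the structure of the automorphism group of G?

G has two connected components, {2, 4, 5, 7, 8} and {1, 3, 6, 9}; each is 2-regular, so G = C_5 ⊔ C_4. No automorphism exchanges components of different sizes, hence Aut(G) is the direct product D_4 × D_5, order 80.

D_4 × D_5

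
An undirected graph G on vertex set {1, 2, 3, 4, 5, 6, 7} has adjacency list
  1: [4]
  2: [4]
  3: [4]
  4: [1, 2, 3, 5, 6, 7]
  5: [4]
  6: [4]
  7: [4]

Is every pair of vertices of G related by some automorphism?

Vertex 4 is the only vertex of degree 6, so every automorphism fixes it; G is not vertex-transitive.

No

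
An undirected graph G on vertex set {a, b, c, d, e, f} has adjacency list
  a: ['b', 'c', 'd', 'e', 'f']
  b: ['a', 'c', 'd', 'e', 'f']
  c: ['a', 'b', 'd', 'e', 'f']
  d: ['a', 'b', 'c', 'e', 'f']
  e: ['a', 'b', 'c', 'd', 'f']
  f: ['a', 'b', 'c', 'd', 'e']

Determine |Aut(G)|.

Every vertex has degree 5, so G is the complete graph K_6. Every bijection on the vertex set is an automorphism of K_6; hence Aut(K_6) ≅ S_6, order 720.

720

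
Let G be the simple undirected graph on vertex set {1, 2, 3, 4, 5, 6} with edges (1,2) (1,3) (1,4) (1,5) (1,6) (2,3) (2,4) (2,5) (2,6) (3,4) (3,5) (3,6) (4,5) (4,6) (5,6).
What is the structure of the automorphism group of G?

the symmetric group on 6 letters

All 6 vertices are pairwise adjacent: G = K_6. Any permutation of the 6 vertices preserves K_6, so Aut(K_6) = S_6 of order 6! = 720.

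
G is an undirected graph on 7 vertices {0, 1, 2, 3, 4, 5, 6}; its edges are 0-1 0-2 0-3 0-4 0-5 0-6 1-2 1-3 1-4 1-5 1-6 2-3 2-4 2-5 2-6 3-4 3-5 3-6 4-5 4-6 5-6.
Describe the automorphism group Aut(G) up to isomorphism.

the symmetric group on 7 letters

All 7 vertices are pairwise adjacent: G = K_7. Any permutation of the 7 vertices preserves K_7, so Aut(K_7) = S_7 of order 7! = 5040.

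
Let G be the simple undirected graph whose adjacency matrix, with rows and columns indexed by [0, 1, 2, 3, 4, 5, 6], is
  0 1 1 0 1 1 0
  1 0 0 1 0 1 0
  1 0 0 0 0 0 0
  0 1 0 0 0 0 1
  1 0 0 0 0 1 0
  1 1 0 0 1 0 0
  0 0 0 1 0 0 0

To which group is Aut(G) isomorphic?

{e}

The degree sequence is [4, 3, 1, 2, 2, 3, 1]. Checking the degree-preserving permutations of the vertex set shows that none except the identity preserves every edge, so Aut(G) is trivial.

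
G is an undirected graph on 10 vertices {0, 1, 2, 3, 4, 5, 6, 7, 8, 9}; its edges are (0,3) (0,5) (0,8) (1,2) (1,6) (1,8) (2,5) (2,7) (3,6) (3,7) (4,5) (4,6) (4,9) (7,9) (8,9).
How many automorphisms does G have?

120

G is 3-regular on 10 vertices with no triangles and no 4-cycles (girth 5): this is the Petersen graph. It is a classical fact that the Petersen graph has automorphism group S_5 (order 120), arising from its description as the Kneser graph K(5,2).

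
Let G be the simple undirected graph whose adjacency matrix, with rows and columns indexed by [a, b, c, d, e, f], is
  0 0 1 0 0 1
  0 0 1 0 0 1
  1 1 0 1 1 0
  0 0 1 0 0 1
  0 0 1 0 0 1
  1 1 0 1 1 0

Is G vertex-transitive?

Automorphisms preserve degree, but G has vertices of degree 2 and vertices of degree 4; no automorphism maps one to the other, so G is not vertex-transitive.

No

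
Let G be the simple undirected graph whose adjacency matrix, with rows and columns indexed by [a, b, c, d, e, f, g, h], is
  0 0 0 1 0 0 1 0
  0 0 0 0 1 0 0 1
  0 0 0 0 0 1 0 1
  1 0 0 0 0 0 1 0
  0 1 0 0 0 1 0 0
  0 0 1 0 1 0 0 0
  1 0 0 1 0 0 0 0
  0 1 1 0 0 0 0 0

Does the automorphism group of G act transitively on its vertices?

No

G has two connected components, {b, c, e, f, h} and {a, d, g}; each is 2-regular, so G = C_5 ⊔ C_3. The orbit of a under Aut(G) is {a, d, g}, which does not contain b, so G is not vertex-transitive.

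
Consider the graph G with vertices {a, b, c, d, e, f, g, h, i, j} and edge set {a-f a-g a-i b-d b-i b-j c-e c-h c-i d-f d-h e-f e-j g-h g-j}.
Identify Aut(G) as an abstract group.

G is 3-regular on 10 vertices with no triangles and no 4-cycles (girth 5): this is the Petersen graph. It is a classical fact that the Petersen graph has automorphism group S_5 (order 120), arising from its description as the Kneser graph K(5,2).

the symmetric group S_5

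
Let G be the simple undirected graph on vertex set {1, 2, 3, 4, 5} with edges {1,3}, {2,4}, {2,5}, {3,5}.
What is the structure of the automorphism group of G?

The degree sequence is [1, 2, 2, 1, 2]; the two degree-1 vertices 1 and 4 are the ends of a path, so G = P_5. The only nontrivial automorphism of a path is the end-to-end reflection, so Aut(G) ≅ Z_2.

the cyclic group of order 2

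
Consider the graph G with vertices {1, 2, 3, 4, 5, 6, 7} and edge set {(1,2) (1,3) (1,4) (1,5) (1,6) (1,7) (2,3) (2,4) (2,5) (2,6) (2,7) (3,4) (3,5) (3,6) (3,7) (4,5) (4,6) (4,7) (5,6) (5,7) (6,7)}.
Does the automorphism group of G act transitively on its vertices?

All 7 vertices are pairwise adjacent: G = K_7. Every bijection on the vertex set is an automorphism of K_7; hence Aut(K_7) ≅ S_7, order 5040. This group acts transitively on the 7 vertices.

Yes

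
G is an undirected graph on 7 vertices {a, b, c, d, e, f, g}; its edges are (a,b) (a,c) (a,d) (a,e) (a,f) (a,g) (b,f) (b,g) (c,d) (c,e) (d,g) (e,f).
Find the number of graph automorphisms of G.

Vertex a is the unique vertex of degree 6; the remaining 6 vertices each have degree 3 and induce a cycle, so G is the wheel on 7 vertices with hub a. Every automorphism fixes the hub and acts on the rim 6-cycle, so Aut(G) ≅ Aut(C_6) = D_6 of order 12.

12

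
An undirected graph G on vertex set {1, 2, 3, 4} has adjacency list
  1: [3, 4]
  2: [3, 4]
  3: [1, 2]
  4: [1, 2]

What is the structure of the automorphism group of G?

the dihedral group of order 8

G is 2-regular and bipartite on 2^2 = 4 vertices with girth 4; it is the hypercube graph Q_2. Aut(Q_2) consists of the signed permutations of the 2 coordinate axes: 2! permutations times 2^2 sign flips, so |Aut| = 2^2·2! = 8.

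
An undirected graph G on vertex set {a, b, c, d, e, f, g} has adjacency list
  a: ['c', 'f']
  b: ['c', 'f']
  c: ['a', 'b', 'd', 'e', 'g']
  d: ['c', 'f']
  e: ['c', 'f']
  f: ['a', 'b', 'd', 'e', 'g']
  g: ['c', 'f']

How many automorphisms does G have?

240

The vertices split by degree into {c, f} (degree 5) and {a, b, d, e, g} (degree 2); every edge runs between the two parts, so G is the complete bipartite graph K_{2,5}. The parts have unequal sizes, so no automorphism swaps them; each part is permuted independently, giving S_5 × S_2 of order 5!·2! = 240.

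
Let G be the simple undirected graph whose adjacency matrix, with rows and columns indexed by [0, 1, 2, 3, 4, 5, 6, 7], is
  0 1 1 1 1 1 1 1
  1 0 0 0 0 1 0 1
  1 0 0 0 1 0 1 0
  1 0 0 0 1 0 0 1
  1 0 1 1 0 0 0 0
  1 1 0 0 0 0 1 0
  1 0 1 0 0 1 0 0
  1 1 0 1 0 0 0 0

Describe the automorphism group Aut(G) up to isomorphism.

Vertex 0 is the unique vertex of degree 7; the remaining 7 vertices each have degree 3 and induce a cycle, so G is the wheel on 8 vertices with hub 0. Every automorphism fixes the hub and acts on the rim 7-cycle, so Aut(G) ≅ Aut(C_7) = D_7 of order 14.

D_7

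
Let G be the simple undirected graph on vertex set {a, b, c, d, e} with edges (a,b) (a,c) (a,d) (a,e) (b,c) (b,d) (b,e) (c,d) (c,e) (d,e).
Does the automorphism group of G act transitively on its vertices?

Every vertex has degree 4, so G is the complete graph K_5. Any permutation of the 5 vertices preserves K_5, so Aut(K_5) = S_5 of order 5! = 120. This group acts transitively on the 5 vertices.

Yes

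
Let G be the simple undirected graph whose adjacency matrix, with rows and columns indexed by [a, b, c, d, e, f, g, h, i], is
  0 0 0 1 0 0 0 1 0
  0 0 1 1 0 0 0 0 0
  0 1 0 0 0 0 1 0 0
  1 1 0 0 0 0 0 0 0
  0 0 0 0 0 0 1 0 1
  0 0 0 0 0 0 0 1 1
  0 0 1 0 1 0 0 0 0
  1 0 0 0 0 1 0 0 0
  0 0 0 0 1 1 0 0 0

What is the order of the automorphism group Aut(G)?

Every vertex has degree 2 and the graph is connected, so G is the 9-cycle C_9. The automorphisms of the 9-cycle are exactly the symmetries of a regular 9-gon: the dihedral group D_9, |D_9| = 18.

18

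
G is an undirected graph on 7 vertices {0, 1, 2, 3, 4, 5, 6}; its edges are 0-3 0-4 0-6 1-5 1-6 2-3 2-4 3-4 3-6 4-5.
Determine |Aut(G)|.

Degrees alone do not determine every vertex (e.g. 0 and 6 both have degree 3), but their neighbour-degree multisets differ: N(0) has degrees [3, 4, 4] while N(6) has degrees [2, 3, 4]. Repeating this refinement separates all vertices, so the only automorphism is the identity.

1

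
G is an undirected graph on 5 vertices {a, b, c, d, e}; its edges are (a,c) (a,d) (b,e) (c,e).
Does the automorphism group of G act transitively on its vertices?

Automorphisms preserve degree, but G has vertices of degree 1 and vertices of degree 2; no automorphism maps one to the other, so G is not vertex-transitive.

No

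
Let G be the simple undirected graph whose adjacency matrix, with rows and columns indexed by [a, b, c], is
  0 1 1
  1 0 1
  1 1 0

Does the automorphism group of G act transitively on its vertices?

Yes

Every vertex has degree 2, so G is the complete graph K_3. Any permutation of the 3 vertices preserves K_3, so Aut(K_3) = S_3 of order 3! = 6. This group acts transitively on the 3 vertices.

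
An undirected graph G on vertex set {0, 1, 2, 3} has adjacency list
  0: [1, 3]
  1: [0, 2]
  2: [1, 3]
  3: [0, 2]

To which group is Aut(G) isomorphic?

the dihedral group of order 8

Every vertex has degree 2 and the graph is connected, so G is the 4-cycle C_4. C_4 has 4 rotations and 4 reflections, so Aut(C_4) ≅ D_4 of order 8.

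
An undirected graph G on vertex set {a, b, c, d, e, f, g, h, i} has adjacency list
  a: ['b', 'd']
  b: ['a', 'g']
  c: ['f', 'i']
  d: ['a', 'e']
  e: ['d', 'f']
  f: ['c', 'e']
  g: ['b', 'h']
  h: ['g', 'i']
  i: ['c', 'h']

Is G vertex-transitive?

G is 2-regular and connected on 9 vertices, i.e. the cycle C_9. C_9 has 9 rotations and 9 reflections, so Aut(C_9) ≅ D_9 of order 18. Under this action every vertex can be carried to every other, so G is vertex-transitive.

Yes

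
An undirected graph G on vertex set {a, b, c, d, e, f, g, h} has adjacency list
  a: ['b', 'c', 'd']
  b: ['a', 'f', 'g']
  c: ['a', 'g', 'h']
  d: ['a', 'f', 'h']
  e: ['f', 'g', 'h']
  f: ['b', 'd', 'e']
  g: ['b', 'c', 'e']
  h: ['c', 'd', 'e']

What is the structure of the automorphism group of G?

Z_2^3 ⋊ S_3

G is 3-regular and bipartite on 2^3 = 8 vertices with girth 4; it is the hypercube graph Q_3. The symmetry group of the 3-cube is the hyperoctahedral group B_3 = Z_2 ≀ S_3, of order 2^3·3! = 48.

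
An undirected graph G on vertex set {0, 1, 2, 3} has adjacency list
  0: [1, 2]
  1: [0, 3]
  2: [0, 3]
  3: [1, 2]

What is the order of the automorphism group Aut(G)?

8

G is 2-regular and bipartite on 2^2 = 4 vertices with girth 4; it is the hypercube graph Q_2. The symmetry group of the 2-cube is the hyperoctahedral group B_2 = Z_2 ≀ S_2, of order 2^2·2! = 8.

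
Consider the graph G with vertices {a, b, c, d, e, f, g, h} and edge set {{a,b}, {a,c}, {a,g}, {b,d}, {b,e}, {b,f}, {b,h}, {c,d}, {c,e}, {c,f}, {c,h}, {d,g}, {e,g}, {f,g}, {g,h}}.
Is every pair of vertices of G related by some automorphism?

No

Automorphisms preserve degree, but G has vertices of degree 3 and vertices of degree 5; no automorphism maps one to the other, so G is not vertex-transitive.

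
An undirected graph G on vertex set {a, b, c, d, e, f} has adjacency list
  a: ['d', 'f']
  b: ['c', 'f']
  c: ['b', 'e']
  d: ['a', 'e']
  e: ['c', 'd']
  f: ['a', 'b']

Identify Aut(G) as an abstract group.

G is 2-regular and connected on 6 vertices, i.e. the cycle C_6. The automorphisms of the 6-cycle are exactly the symmetries of a regular 6-gon: the dihedral group D_6, |D_6| = 12.

the dihedral group of order 12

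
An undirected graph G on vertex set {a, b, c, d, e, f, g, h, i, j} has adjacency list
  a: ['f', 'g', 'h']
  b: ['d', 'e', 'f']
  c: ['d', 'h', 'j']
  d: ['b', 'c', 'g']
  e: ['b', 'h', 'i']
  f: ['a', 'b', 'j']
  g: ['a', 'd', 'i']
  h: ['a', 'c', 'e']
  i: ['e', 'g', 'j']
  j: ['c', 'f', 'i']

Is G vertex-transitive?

Yes

G is 3-regular on 10 vertices with no triangles and no 4-cycles (girth 5): this is the Petersen graph. Viewing the Petersen graph as the Kneser graph K(5,2) — vertices are 2-subsets of {1,…,5}, edges join disjoint pairs — its automorphisms are exactly the permutations of the 5-element set, so Aut ≅ S_5 of order 120. This group acts transitively on the 10 vertices.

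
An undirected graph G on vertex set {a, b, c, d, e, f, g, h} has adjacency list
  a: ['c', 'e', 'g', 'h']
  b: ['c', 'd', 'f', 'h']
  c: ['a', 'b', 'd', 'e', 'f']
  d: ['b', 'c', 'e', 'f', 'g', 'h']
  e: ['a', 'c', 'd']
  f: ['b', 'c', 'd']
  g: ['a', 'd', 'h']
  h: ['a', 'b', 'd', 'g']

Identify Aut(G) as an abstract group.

{e}

The degree sequence is [4, 4, 5, 6, 3, 3, 3, 4]. Checking the degree-preserving permutations of the vertex set shows that none except the identity preserves every edge, so Aut(G) is trivial.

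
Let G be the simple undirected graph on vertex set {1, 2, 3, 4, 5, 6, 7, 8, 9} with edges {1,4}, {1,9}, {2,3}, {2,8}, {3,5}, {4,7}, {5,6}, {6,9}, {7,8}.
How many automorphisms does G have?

G is 2-regular and connected on 9 vertices, i.e. the cycle C_9. C_9 has 9 rotations and 9 reflections, so Aut(C_9) ≅ D_9 of order 18.

18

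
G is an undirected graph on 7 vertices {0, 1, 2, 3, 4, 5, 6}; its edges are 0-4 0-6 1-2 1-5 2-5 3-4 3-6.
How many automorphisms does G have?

G has two connected components, {0, 3, 4, 6} and {1, 2, 5}; each is 2-regular, so G = C_4 ⊔ C_3. The components are non-isomorphic (different sizes), so Aut(G) = Aut(C_4) × Aut(C_3) = D_4 × D_3 of order 8·6 = 48.

48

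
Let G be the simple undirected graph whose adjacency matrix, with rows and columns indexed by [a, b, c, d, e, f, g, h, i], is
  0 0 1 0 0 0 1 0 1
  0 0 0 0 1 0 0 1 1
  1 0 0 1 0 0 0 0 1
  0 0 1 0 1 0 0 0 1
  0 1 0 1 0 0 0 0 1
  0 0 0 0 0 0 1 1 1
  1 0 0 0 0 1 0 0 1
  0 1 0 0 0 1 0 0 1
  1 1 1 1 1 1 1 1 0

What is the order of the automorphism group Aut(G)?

16

Vertex i is the unique vertex of degree 8; the remaining 8 vertices each have degree 3 and induce a cycle, so G is the wheel on 9 vertices with hub i. With the hub fixed, the remaining symmetry is that of the rim cycle C_8, giving the dihedral group D_8.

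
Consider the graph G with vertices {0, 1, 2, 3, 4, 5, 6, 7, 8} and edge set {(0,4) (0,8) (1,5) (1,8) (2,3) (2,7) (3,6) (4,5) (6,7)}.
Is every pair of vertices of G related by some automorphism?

G has two connected components, {0, 1, 4, 5, 8} and {2, 3, 6, 7}; each is 2-regular, so G = C_5 ⊔ C_4. The orbit of 0 under Aut(G) is {0, 1, 4, 5, 8}, which does not contain 2, so G is not vertex-transitive.

No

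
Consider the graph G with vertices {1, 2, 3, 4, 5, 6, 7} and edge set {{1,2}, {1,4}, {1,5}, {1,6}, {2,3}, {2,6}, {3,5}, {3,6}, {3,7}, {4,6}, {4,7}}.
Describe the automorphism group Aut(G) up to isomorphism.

1

Degrees alone do not determine every vertex (e.g. 1 and 3 both have degree 4), but their neighbour-degree multisets differ: N(1) has degrees [2, 3, 3, 4] while N(3) has degrees [2, 2, 3, 4]. Repeating this refinement separates all vertices, so the only automorphism is the identity.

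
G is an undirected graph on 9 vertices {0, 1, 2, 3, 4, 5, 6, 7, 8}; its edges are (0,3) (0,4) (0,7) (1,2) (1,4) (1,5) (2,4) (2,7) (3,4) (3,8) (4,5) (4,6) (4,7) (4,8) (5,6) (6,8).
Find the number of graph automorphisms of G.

Vertex 4 is the unique vertex of degree 8; the remaining 8 vertices each have degree 3 and induce a cycle, so G is the wheel on 9 vertices with hub 4. With the hub fixed, the remaining symmetry is that of the rim cycle C_8, giving the dihedral group D_8.

16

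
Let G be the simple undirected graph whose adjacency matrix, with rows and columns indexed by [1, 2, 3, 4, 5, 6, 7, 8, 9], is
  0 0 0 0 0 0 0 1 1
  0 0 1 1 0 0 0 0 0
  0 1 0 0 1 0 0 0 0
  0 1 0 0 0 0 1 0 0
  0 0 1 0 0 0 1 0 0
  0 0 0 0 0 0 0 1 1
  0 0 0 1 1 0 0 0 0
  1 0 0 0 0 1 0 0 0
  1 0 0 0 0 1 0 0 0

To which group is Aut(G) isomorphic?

D_5 × D_4

G has two connected components, {2, 3, 4, 5, 7} and {1, 6, 8, 9}; each is 2-regular, so G = C_5 ⊔ C_4. The components are non-isomorphic (different sizes), so Aut(G) = Aut(C_5) × Aut(C_4) = D_5 × D_4 of order 10·8 = 80.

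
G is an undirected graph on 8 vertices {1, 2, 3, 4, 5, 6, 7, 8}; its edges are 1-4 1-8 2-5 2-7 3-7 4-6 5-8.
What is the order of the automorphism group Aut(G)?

2

The degree sequence is [2, 2, 1, 2, 2, 1, 2, 2]; the two degree-1 vertices 3 and 6 are the ends of a path, so G = P_8. The only nontrivial automorphism of a path is the end-to-end reflection, so Aut(G) ≅ Z_2.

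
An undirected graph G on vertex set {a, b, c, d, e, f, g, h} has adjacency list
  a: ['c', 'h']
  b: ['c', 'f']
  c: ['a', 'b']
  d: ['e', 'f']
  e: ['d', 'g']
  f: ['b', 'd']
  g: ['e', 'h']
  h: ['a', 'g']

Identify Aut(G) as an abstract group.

the dihedral group of order 16

G is 2-regular and connected on 8 vertices, i.e. the cycle C_8. C_8 has 8 rotations and 8 reflections, so Aut(C_8) ≅ D_8 of order 16.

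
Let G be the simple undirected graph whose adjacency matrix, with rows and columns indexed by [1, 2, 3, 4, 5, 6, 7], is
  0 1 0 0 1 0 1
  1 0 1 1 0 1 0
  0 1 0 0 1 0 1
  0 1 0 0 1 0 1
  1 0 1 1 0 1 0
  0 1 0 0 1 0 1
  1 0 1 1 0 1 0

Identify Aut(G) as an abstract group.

S_4 × S_3

The vertices split by degree into {2, 5, 7} (degree 4) and {1, 3, 4, 6} (degree 3); every edge runs between the two parts, so G is the complete bipartite graph K_{3,4}. The parts have unequal sizes, so no automorphism swaps them; each part is permuted independently, giving S_4 × S_3 of order 4!·3! = 144.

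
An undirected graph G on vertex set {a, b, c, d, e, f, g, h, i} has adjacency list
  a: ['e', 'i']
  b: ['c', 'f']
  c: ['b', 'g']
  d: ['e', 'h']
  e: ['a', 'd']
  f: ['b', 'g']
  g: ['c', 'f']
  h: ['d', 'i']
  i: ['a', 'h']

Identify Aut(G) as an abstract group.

G has two connected components, {a, d, e, h, i} and {b, c, f, g}; each is 2-regular, so G = C_5 ⊔ C_4. No automorphism exchanges components of different sizes, hence Aut(G) is the direct product D_5 × D_4, order 80.

D_5 × D_4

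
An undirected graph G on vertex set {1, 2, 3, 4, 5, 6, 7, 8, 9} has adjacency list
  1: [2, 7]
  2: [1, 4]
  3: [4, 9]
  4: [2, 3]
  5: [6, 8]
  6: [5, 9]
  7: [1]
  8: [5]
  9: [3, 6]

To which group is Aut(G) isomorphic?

The degree sequence is [2, 2, 2, 2, 2, 2, 1, 1, 2]; the two degree-1 vertices 7 and 8 are the ends of a path, so G = P_9. The only nontrivial automorphism of a path is the end-to-end reflection, so Aut(G) ≅ Z_2.

Z_2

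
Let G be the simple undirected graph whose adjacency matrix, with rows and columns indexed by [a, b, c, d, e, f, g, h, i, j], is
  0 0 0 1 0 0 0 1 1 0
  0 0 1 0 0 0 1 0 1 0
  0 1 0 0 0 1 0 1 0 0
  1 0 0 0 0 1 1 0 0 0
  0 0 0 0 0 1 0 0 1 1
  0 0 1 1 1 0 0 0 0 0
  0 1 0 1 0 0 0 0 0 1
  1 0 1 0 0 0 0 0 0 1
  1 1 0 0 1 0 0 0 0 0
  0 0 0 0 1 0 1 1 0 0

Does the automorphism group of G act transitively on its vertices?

G is 3-regular on 10 vertices with no triangles and no 4-cycles (girth 5): this is the Petersen graph. Viewing the Petersen graph as the Kneser graph K(5,2) — vertices are 2-subsets of {1,…,5}, edges join disjoint pairs — its automorphisms are exactly the permutations of the 5-element set, so Aut ≅ S_5 of order 120. Under this action every vertex can be carried to every other, so G is vertex-transitive.

Yes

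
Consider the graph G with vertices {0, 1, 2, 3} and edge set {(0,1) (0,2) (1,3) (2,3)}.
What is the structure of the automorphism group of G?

the dihedral group of order 8

G is 2-regular and bipartite on 2^2 = 4 vertices with girth 4; it is the hypercube graph Q_2. The symmetry group of the 2-cube is the hyperoctahedral group B_2 = Z_2 ≀ S_2, of order 2^2·2! = 8.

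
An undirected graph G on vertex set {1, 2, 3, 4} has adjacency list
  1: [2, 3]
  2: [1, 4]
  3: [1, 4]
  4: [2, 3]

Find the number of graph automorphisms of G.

G is 2-regular and bipartite on 2^2 = 4 vertices with girth 4; it is the hypercube graph Q_2. The symmetry group of the 2-cube is the hyperoctahedral group B_2 = Z_2 ≀ S_2, of order 2^2·2! = 8.

8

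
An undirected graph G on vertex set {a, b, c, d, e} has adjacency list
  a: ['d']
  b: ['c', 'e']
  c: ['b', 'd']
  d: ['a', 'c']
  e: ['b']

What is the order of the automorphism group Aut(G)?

2

The degree sequence is [1, 2, 2, 2, 1]; the two degree-1 vertices a and e are the ends of a path, so G = P_5. The only nontrivial automorphism of a path is the end-to-end reflection, so Aut(G) ≅ Z_2.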